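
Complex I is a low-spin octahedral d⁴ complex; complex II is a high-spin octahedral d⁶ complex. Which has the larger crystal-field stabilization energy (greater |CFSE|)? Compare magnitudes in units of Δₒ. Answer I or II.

I: t2g^4 e_g^0, CFSE = -1.6Δₒ.
II: t₂g⁴ eg², CFSE = -0.4Δₒ.
So I has the larger |CFSE|.

I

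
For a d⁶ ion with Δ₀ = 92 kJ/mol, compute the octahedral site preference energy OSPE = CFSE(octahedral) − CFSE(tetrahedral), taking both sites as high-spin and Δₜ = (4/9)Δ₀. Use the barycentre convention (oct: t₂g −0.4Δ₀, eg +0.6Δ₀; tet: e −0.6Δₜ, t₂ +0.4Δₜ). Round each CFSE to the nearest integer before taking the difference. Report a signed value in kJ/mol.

-12

In an octahedral site d⁶ (HS) is t₂g⁴ eg², giving CFSE(oct) = -0.4Δ₀ = -37 kJ/mol.
Tetrahedral e³ t₂³ gives -0.6Δₜ = -0.6 × (4/9) × 92 = -25 kJ/mol.
Subtracting, OSPE = -37 − (-25) = -12 kJ/mol.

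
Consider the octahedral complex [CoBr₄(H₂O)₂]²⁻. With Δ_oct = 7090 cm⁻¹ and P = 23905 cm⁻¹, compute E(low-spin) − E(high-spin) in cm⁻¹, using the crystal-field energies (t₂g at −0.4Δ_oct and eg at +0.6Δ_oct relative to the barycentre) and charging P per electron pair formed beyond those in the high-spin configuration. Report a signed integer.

16815

Ligand charges: 4×(-1) from Br⁻ and 2×(+0) from H₂O sum to -4; with overall charge -2, Co is +2.
Co²⁺: group 9, so d-count = 9 − 2 = 7.
In the high-spin limit (t₂g⁵ eg²) the orbital term is -0.8Δ_oct = -5672 cm⁻¹, with no excess pairing.
For low-spin the configuration is t₂g⁶ eg¹: orbital energy -1.8 × 7090 = -12762 cm⁻¹, and 1 additional pair relative to high-spin adds 23905 cm⁻¹, giving 11143 cm⁻¹.
The difference is 11143 − (-5672) = 16815 cm⁻¹, so high-spin lies lower.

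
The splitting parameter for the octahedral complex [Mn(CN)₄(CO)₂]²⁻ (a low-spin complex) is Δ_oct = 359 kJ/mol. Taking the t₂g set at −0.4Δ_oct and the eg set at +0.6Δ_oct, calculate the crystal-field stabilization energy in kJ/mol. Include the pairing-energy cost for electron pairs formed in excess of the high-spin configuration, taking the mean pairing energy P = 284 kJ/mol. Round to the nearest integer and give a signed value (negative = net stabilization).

Ligand charges: 4×(-1) from CN⁻ and 2×(+0) from CO sum to -4; with overall charge -2, Mn is +2.
Mn sits in group 7; removing 2 electrons leaves Mn²⁺ with 7 − 2 = 5 d electrons.
The d⁵ electrons fill as t₂g⁵ eg⁰.
The orbital stabilization is -2.0Δ_oct = -2.0 × 359 = -718 kJ/mol.
High-spin d⁵ would be t₂g³ eg² with 0 pairs; low-spin has 2, so 2 excess pairs cost +2P = +568 kJ/mol.
Combining: -718 + 568 = -150 kJ/mol.

-150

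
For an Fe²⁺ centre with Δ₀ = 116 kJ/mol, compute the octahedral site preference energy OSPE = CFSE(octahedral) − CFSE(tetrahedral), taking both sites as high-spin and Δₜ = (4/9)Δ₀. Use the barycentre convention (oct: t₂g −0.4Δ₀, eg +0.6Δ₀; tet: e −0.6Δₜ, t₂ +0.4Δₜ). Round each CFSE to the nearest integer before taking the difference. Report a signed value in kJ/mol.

Fe sits in group 8; removing 2 electrons leaves Fe²⁺ with 8 − 2 = 6 d electrons.
Octahedral high-spin t₂g⁴ eg²: CFSE = -0.4 × 116 = -46 kJ/mol.
In a tetrahedral site the filling is e³ t₂³: CFSE(tet) = -0.6Δₜ = -0.6 × (4/9)(116) = -31 kJ/mol.
OSPE = CFSE(oct) − CFSE(tet) = -46 − (-31) = -15 kJ/mol.

-15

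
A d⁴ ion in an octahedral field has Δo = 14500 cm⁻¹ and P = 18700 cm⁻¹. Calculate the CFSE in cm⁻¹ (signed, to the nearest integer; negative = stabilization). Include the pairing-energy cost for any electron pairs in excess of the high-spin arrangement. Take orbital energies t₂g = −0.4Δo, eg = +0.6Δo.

Since Δo = 14500 cm⁻¹ < P = 18700 cm⁻¹, the complex adopts the high-spin configuration.
Filling d⁴ accordingly: t₂g³ eg¹.
Orbital CFSE = -0.6Δo = -0.6 × 14500 = -8700 cm⁻¹.
High-spin has no excess pairs, so no pairing correction applies.

-8700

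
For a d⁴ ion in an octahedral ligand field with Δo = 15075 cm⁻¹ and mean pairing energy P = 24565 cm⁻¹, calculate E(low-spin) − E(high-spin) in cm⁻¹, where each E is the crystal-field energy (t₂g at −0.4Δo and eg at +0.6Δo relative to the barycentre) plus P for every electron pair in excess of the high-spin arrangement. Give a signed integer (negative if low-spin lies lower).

9490

In the high-spin limit (t₂g³ eg¹) the orbital term is -0.6Δo = -9045 cm⁻¹, with no excess pairing.
For low-spin the configuration is t₂g⁴ eg⁰: orbital energy -1.6 × 15075 = -24120 cm⁻¹, and 1 additional pair relative to high-spin adds 24565 cm⁻¹, giving 445 cm⁻¹.
E(LS) − E(HS) = 445 − (-9045) = 9490 cm⁻¹.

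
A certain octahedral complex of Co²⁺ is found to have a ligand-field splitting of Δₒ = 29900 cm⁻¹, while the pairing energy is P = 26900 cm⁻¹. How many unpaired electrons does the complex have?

Co sits in group 9; removing 2 electrons leaves Co²⁺ with 9 − 2 = 7 d electrons.
With Δₒ > P the complex is low-spin.
That gives t2g^6 e_g^1.
Unpaired electrons: 1.

1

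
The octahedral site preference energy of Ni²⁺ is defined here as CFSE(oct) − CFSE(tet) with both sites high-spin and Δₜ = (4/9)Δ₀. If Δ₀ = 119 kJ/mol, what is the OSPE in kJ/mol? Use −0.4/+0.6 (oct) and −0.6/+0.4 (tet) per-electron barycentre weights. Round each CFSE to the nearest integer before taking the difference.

-101

Ni sits in group 10; removing 2 electrons leaves Ni²⁺ with 10 − 2 = 8 d electrons.
Octahedral high-spin t2g^6 e_g^2: CFSE = -1.2 × 119 = -143 kJ/mol.
Tetrahedral e^4 t2^4 gives -0.8Δₜ = -0.8 × (4/9) × 119 = -42 kJ/mol.
OSPE = CFSE(oct) − CFSE(tet) = -143 − (-42) = -101 kJ/mol.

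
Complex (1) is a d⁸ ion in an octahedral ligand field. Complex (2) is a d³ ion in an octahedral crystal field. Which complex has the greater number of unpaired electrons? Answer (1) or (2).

(1): t₂g⁶ eg² → 2 unpaired.
(2): For octahedral d³ the high- and low-spin configurations coincide; t₂g³ eg⁰ → 3 unpaired.
So (2) has more unpaired electrons.

(2)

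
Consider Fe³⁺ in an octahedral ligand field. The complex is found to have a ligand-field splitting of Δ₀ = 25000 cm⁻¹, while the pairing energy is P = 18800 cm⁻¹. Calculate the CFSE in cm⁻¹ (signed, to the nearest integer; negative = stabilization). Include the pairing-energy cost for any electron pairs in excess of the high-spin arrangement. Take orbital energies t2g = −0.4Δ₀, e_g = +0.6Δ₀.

-12400

Fe³⁺: group 8, so d-count = 8 − 3 = 5.
With Δ₀ > P the complex is low-spin.
That gives t2g^5 e_g^0.
Orbital CFSE = -2.0Δ₀ = -2.0 × 25000 = -50000 cm⁻¹.
Excess pairs vs high-spin: 2 − 0 = 2; pairing cost = +37600 cm⁻¹.
Net CFSE = -50000 + 37600 = -12400 cm⁻¹.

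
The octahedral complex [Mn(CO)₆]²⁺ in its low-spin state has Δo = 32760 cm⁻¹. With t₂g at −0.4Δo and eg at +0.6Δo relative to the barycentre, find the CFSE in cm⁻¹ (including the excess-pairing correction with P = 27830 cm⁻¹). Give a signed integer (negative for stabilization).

CO is neutral, so the +2 overall charge sits on Mn: oxidation state +2.
Mn sits in group 7; removing 2 electrons leaves Mn²⁺ with 7 − 2 = 5 d electrons.
Configuration: t₂g⁵ eg⁰.
The orbital stabilization is -2.0Δo = -2.0 × 32760 = -65520 cm⁻¹.
Pairing penalty: 2 pairs vs 0 in the high-spin reference → 2 extra × P = 55660 cm⁻¹.
Combining: -65520 + 55660 = -9860 cm⁻¹.

-9860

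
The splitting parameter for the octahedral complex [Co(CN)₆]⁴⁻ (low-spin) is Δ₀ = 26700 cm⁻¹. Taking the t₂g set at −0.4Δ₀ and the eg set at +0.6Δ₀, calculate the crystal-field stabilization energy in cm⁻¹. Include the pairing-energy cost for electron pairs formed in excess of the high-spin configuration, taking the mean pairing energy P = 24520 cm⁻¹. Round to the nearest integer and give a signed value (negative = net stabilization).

-23540

Each CN⁻ contributes -1; 6 × (-1) = -6. With overall charge -4, Co is in the +2 oxidation state.
Group 9 minus oxidation state +2 gives a d⁷ configuration for Co²⁺.
The d⁷ electrons fill as t₂g⁶ eg¹.
The orbital stabilization is -1.8Δ₀ = -1.8 × 26700 = -48060 cm⁻¹.
High-spin d⁷ would be t₂g⁵ eg² with 2 pairs; low-spin has 3, so 1 excess pair costs +1P = +24520 cm⁻¹.
Combining: -48060 + 24520 = -23540 cm⁻¹.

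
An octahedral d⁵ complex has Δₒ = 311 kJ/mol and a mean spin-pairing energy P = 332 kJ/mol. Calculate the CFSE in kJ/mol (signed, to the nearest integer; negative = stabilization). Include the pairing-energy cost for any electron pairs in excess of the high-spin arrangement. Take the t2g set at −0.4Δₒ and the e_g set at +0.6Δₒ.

Here Δₒ < P (311 < 332), so the high-spin state is favoured.
Filling d⁵ accordingly: t2g^3 e_g^2.
Orbital CFSE = 0.0Δₒ = 0.0 × 311 = 0 kJ/mol.
High-spin has no excess pairs, so no pairing correction applies.

0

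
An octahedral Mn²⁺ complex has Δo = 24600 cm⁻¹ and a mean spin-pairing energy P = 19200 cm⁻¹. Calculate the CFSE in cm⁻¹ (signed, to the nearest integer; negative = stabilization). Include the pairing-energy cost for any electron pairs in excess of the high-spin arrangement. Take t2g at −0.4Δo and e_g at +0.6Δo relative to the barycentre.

Mn sits in group 7; removing 2 electrons leaves Mn²⁺ with 7 − 2 = 5 d electrons.
Since Δo = 24600 cm⁻¹ > P = 19200 cm⁻¹, the complex adopts the low-spin configuration.
That gives t2g^5 e_g^0.
Orbital CFSE = -2.0Δo = -2.0 × 24600 = -49200 cm⁻¹.
Excess pairs vs high-spin: 2 − 0 = 2; pairing cost = +38400 cm⁻¹.
Net CFSE = -49200 + 38400 = -10800 cm⁻¹.

-10800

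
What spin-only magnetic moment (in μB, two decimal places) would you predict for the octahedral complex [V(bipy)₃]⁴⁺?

bipy is neutral, so the +4 overall charge sits on V: oxidation state +4.
V⁴⁺: group 5, so d-count = 5 − 4 = 1.
Configuration: t₂g¹ eg⁰ → 1 unpaired electron.
μ(spin-only) = √[1(1+2)] = √3 ≈ 1.73 μB.

1.73 μB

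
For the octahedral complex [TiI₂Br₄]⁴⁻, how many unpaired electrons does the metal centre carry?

Ligand charges: 2×(-1) from I⁻ and 4×(-1) from Br⁻ sum to -6; with overall charge -4, Ti is +2.
Ti sits in group 4; removing 2 electrons leaves Ti²⁺ with 4 − 2 = 2 d electrons.
Configuration: t2g^2 e_g^0, giving 2 unpaired electrons.

2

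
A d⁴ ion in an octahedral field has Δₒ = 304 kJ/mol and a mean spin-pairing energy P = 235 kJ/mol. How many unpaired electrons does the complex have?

2

Δₒ > P, so pairing is preferred: the ground state is low-spin.
Configuration: t2g^4 e_g^0.
Unpaired electrons: 2.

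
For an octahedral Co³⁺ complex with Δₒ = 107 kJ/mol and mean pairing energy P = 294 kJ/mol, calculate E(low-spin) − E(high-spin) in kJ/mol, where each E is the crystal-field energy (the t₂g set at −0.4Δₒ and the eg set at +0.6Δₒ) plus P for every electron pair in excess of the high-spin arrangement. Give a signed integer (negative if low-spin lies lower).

Co sits in group 9; removing 3 electrons leaves Co³⁺ with 9 − 3 = 6 d electrons.
In the high-spin limit (t₂g⁴ eg²) the orbital term is -0.4Δₒ = -43 kJ/mol, with no excess pairing.
For low-spin the configuration is t₂g⁶ eg⁰: orbital energy -2.4 × 107 = -257 kJ/mol, and 2 additional pairs relative to high-spin add 588 kJ/mol, giving 331 kJ/mol.
Thus E(LS) − E(HS) = 374 kJ/mol.

374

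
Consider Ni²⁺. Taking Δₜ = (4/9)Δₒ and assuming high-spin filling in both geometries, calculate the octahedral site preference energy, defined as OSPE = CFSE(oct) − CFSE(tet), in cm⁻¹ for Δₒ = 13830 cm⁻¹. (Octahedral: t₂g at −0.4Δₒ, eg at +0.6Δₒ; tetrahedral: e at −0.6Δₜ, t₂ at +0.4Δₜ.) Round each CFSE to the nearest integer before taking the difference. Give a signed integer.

Ni is in group 10, so Ni²⁺ is d⁸ (10 − 2 = 8).
Octahedral (high-spin): t₂g⁶ eg², CFSE = 6(−0.4) + 2(+0.6) = -1.2Δₒ = -1.2 × 13830 = -16596 cm⁻¹.
In a tetrahedral site the filling is e⁴ t₂⁴: CFSE(tet) = -0.8Δₜ = -0.8 × (4/9)(13830) = -4917 cm⁻¹.
OSPE = -16596 − (-4917) = -11679 cm⁻¹.

-11679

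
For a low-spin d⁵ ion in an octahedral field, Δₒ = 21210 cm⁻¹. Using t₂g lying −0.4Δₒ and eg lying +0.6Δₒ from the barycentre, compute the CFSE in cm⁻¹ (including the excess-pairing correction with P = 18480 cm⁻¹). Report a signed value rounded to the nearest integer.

-5460

The d⁵ electrons fill as t₂g⁵ eg⁰.
Orbital CFSE = 5(-0.4) + 0(0.6) = -2.0Δₒ = -2.0 × 21210 = -42420 cm⁻¹.
Pairing penalty: 2 pairs vs 0 in the high-spin reference → 2 extra × P = 36960 cm⁻¹.
Combining: -42420 + 36960 = -5460 cm⁻¹.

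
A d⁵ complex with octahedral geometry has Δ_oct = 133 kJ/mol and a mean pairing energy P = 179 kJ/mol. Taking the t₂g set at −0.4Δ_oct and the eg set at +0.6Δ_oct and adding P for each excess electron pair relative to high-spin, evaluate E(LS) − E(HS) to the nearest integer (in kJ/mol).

92

In the high-spin limit (t₂g³ eg²) the orbital term is 0.0Δ_oct = 0 kJ/mol, with no excess pairing.
Low-spin: t₂g⁵ eg⁰, orbital CFSE = -2.0Δ_oct = -266 kJ/mol; plus 2 excess pairs × P = +358 kJ/mol; total 92 kJ/mol.
Thus E(LS) − E(HS) = 92 kJ/mol.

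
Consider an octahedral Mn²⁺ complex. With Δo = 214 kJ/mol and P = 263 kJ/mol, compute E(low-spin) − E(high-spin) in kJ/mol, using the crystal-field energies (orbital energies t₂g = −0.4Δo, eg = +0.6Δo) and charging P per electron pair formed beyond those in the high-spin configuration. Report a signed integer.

98

Mn²⁺: group 7, so d-count = 7 − 2 = 5.
High-spin d⁵ fills as t₂g³ eg² with CFSE 3(−0.4) + 2(+0.6) = 0.0Δo = 0 kJ/mol.
Low-spin: t₂g⁵ eg⁰, orbital CFSE = -2.0Δo = -428 kJ/mol; plus 2 excess pairs × P = +526 kJ/mol; total 98 kJ/mol.
E(LS) − E(HS) = 98 − (0) = 98 kJ/mol.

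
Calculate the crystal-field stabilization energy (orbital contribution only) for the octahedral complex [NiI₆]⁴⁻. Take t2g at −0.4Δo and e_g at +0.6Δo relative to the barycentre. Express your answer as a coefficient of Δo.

-1.2 Δo

Each I⁻ contributes -1; 6 × (-1) = -6. With overall charge -4, Ni is in the +2 oxidation state.
Group 10 minus oxidation state +2 gives a d⁸ configuration for Ni²⁺.
Configuration: t2g^6 e_g^2.
CFSE = 6(-0.4Δo) + 2(0.6Δo) = -2.4Δo + 1.2Δo = -1.2Δo.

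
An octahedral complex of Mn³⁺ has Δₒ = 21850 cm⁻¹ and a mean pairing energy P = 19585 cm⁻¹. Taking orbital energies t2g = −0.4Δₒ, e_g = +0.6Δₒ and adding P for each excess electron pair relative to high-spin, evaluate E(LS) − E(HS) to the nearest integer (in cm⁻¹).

Mn is in group 7, so Mn³⁺ is d⁴ (7 − 3 = 4).
High-spin: t2g^3 e_g^1, CFSE = -0.6Δₒ = -13110 cm⁻¹.
For low-spin the configuration is t2g^4 e_g^0: orbital energy -1.6 × 21850 = -34960 cm⁻¹, and 1 additional pair relative to high-spin adds 19585 cm⁻¹, giving -15375 cm⁻¹.
The difference is -15375 − (-13110) = -2265 cm⁻¹, so low-spin lies lower.

-2265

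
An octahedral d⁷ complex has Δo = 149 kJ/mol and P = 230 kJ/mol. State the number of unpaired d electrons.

3

Here Δo < P (149 < 230), so the high-spin state is favoured.
Configuration: t₂g⁵ eg².
Unpaired electrons: 3.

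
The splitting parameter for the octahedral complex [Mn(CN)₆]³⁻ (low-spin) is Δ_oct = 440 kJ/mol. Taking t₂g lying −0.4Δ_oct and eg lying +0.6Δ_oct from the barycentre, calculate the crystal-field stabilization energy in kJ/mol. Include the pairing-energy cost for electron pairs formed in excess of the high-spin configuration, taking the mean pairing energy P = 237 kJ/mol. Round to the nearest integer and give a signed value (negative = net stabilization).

-467

Each CN⁻ contributes -1; 6 × (-1) = -6. With overall charge -3, Mn is in the +3 oxidation state.
Mn is in group 7, so Mn³⁺ is d⁴ (7 − 3 = 4).
The d⁴ electrons fill as t₂g⁴ eg⁰.
Orbital CFSE = 4(-0.4) + 0(0.6) = -1.6Δ_oct = -1.6 × 440 = -704 kJ/mol.
Relative to high-spin t₂g³ eg¹ (0 paired), the low-spin configuration has 1 additional pair, contributing +1 × 237 = +237 kJ/mol.
Net CFSE = -704 + 237 = -467 kJ/mol.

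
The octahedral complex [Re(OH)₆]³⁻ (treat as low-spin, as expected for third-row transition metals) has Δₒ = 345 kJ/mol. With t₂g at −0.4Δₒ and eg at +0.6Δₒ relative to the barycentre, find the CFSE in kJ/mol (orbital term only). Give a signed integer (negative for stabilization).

Each OH⁻ contributes -1; 6 × (-1) = -6. With overall charge -3, Re is in the +3 oxidation state.
Re sits in group 7; removing 3 electrons leaves Re³⁺ with 7 − 3 = 4 d electrons.
Configuration: t₂g⁴ eg⁰.
CFSE(orbital) = 4×(-0.4Δₒ) + 0×(0.6Δₒ) = -1.6Δₒ; with Δₒ = 345 kJ/mol that is -552 kJ/mol.

-552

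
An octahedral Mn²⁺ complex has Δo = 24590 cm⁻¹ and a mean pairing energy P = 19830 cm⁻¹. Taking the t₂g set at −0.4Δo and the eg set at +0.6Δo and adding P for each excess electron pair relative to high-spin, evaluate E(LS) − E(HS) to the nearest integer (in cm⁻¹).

Mn is in group 7, so Mn²⁺ is d⁵ (7 − 2 = 5).
High-spin d⁵ fills as t₂g³ eg² with CFSE 3(−0.4) + 2(+0.6) = 0.0Δo = 0 cm⁻¹.
Low-spin t₂g⁵ eg⁰ gives -2.0Δo = -49180 cm⁻¹, but forming 2 extra pairs costs 2P = 39660 cm⁻¹, so E(LS) = -49180 + 39660 = -9520 cm⁻¹.
The difference is -9520 − (0) = -9520 cm⁻¹, so low-spin lies lower.

-9520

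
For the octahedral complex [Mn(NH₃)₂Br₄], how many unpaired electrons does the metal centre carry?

3

Ligand charges: 2×(+0) from NH₃ and 4×(-1) from Br⁻ sum to -4; with overall charge +0, Mn is +4.
Mn is in group 7, so Mn⁴⁺ is d³ (7 − 4 = 3).
Configuration: t₂g³ eg⁰, giving 3 unpaired electrons.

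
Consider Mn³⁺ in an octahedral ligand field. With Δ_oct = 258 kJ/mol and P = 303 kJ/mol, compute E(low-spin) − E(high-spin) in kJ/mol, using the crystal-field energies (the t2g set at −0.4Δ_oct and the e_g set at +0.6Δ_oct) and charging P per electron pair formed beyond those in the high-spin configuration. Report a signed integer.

45

Mn is in group 7, so Mn³⁺ is d⁴ (7 − 3 = 4).
High-spin d⁴ fills as t2g^3 e_g^1 with CFSE 3(−0.4) + 1(+0.6) = -0.6Δ_oct = -155 kJ/mol.
For low-spin the configuration is t2g^4 e_g^0: orbital energy -1.6 × 258 = -413 kJ/mol, and 1 additional pair relative to high-spin adds 303 kJ/mol, giving -110 kJ/mol.
E(LS) − E(HS) = -110 − (-155) = 45 kJ/mol.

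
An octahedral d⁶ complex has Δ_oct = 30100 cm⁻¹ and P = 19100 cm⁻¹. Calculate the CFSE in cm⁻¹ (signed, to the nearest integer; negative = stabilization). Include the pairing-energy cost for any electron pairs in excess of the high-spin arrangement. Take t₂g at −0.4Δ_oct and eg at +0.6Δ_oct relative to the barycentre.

Since Δ_oct = 30100 cm⁻¹ > P = 19100 cm⁻¹, the complex adopts the low-spin configuration.
That gives t₂g⁶ eg⁰.
Orbital CFSE = -2.4Δ_oct = -2.4 × 30100 = -72240 cm⁻¹.
Excess pairs vs high-spin: 3 − 1 = 2; pairing cost = +38200 cm⁻¹.
Net CFSE = -72240 + 38200 = -34040 cm⁻¹.

-34040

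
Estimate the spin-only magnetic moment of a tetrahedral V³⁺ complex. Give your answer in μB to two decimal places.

V³⁺: group 5, so d-count = 5 − 3 = 2.
Tetrahedral splitting is small, so the complex is high-spin.
Configuration: e^2 t2^0 → 2 unpaired electrons.
μ(spin-only) = √[2(2+2)] = √8 ≈ 2.83 μB.

2.83 μB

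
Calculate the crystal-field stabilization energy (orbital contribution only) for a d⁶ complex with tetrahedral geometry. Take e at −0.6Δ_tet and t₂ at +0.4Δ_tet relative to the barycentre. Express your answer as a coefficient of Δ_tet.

With tetrahedral geometry the complex is necessarily high-spin.
Configuration: e³ t₂³.
CFSE = 3(-0.6Δ_tet) + 3(0.4Δ_tet) = -1.8Δ_tet + 1.2Δ_tet = -0.6Δ_tet.

-0.6 Δ_tet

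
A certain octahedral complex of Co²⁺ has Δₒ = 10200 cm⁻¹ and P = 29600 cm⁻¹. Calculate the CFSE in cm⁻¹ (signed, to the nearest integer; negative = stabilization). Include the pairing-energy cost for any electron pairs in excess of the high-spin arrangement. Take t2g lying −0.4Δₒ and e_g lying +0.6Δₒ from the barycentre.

Co sits in group 9; removing 2 electrons leaves Co²⁺ with 9 − 2 = 7 d electrons.
Δₒ < P, so pairing is avoided: the ground state is high-spin.
That gives t2g^5 e_g^2.
Orbital CFSE = -0.8Δₒ = -0.8 × 10200 = -8160 cm⁻¹.
High-spin has no excess pairs, so no pairing correction applies.

-8160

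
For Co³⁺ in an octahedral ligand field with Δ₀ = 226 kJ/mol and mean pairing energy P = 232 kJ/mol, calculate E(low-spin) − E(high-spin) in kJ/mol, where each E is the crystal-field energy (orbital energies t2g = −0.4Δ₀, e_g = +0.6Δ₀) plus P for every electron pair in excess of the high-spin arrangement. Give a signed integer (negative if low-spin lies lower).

Co sits in group 9; removing 3 electrons leaves Co³⁺ with 9 − 3 = 6 d electrons.
High-spin d⁶ fills as t2g^4 e_g^2 with CFSE 4(−0.4) + 2(+0.6) = -0.4Δ₀ = -90 kJ/mol.
Low-spin t2g^6 e_g^0 gives -2.4Δ₀ = -542 kJ/mol, but forming 2 extra pairs costs 2P = 464 kJ/mol, so E(LS) = -542 + 464 = -78 kJ/mol.
E(LS) − E(HS) = -78 − (-90) = 12 kJ/mol.

12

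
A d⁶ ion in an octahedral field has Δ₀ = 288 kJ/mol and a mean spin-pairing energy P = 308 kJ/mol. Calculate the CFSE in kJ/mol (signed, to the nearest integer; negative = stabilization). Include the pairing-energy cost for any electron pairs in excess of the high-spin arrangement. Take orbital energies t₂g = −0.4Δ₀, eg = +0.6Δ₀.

-115

Since Δ₀ = 288 kJ/mol < P = 308 kJ/mol, the complex adopts the high-spin configuration.
That gives t₂g⁴ eg².
Orbital CFSE = -0.4Δ₀ = -0.4 × 288 = -115 kJ/mol.
High-spin has no excess pairs, so no pairing correction applies.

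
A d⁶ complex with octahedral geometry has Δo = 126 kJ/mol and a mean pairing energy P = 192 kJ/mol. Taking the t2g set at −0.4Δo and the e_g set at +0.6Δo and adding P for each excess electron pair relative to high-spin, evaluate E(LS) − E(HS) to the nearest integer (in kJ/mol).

In the high-spin limit (t2g^4 e_g^2) the orbital term is -0.4Δo = -50 kJ/mol, with no excess pairing.
Low-spin: t2g^6 e_g^0, orbital CFSE = -2.4Δo = -302 kJ/mol; plus 2 excess pairs × P = +384 kJ/mol; total 82 kJ/mol.
Thus E(LS) − E(HS) = 132 kJ/mol.

132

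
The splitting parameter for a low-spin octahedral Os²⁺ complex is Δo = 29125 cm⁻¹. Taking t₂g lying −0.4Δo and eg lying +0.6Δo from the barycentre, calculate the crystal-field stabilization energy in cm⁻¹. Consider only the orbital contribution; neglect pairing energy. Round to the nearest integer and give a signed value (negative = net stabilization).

Group 8 minus oxidation state +2 gives a d⁶ configuration for Os²⁺.
The d⁶ electrons fill as t₂g⁶ eg⁰.
Orbital CFSE = 6(-0.4) + 0(0.6) = -2.4Δo = -2.4 × 29125 = -69900 cm⁻¹.

-69900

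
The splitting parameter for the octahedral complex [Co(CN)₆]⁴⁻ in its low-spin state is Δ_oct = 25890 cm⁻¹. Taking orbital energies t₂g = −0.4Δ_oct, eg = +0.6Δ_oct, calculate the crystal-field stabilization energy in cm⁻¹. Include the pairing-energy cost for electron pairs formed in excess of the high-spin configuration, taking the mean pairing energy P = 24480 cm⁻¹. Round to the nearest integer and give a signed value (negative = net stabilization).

-22122

Each CN⁻ contributes -1; 6 × (-1) = -6. With overall charge -4, Co is in the +2 oxidation state.
Group 9 minus oxidation state +2 gives a d⁷ configuration for Co²⁺.
Electron filling gives t₂g⁶ eg¹.
CFSE(orbital) = 6×(-0.4Δ_oct) + 1×(0.6Δ_oct) = -1.8Δ_oct; with Δ_oct = 25890 cm⁻¹ that is -46602 cm⁻¹.
Pairing penalty: 3 pairs vs 2 in the high-spin reference → 1 extra × P = 24480 cm⁻¹.
Net CFSE = -46602 + 24480 = -22122 cm⁻¹.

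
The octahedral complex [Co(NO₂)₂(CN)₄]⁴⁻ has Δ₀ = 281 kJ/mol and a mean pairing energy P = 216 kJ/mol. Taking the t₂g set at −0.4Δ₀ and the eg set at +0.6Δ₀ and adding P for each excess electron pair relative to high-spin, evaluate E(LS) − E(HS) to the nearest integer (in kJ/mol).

-65

Ligand charges: 2×(-1) from NO₂⁻ and 4×(-1) from CN⁻ sum to -6; with overall charge -4, Co is +2.
Co is in group 9, so Co²⁺ is d⁷ (9 − 2 = 7).
High-spin d⁷ fills as t₂g⁵ eg² with CFSE 5(−0.4) + 2(+0.6) = -0.8Δ₀ = -225 kJ/mol.
For low-spin the configuration is t₂g⁶ eg¹: orbital energy -1.8 × 281 = -506 kJ/mol, and 1 additional pair relative to high-spin adds 216 kJ/mol, giving -290 kJ/mol.
The difference is -290 − (-225) = -65 kJ/mol, so low-spin lies lower.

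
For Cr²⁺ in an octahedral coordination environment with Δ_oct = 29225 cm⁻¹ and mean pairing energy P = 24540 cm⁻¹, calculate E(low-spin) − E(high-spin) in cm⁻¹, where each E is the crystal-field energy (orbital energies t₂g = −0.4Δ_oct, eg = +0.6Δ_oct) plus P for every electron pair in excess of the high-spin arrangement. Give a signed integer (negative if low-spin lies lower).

-4685

Cr²⁺: group 6, so d-count = 6 − 2 = 4.
In the high-spin limit (t₂g³ eg¹) the orbital term is -0.6Δ_oct = -17535 cm⁻¹, with no excess pairing.
Low-spin t₂g⁴ eg⁰ gives -1.6Δ_oct = -46760 cm⁻¹, but forming 1 extra pair costs 1P = 24540 cm⁻¹, so E(LS) = -46760 + 24540 = -22220 cm⁻¹.
Thus E(LS) − E(HS) = -4685 cm⁻¹.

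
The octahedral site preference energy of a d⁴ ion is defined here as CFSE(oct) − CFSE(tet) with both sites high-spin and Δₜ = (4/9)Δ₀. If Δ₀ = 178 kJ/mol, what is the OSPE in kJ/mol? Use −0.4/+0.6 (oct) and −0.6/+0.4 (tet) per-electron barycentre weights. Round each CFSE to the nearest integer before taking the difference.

Octahedral high-spin t₂g³ eg¹: CFSE = -0.6 × 178 = -107 kJ/mol.
Tetrahedral: e² t₂², CFSE = 2(−0.6) + 2(+0.4) = -0.4Δₜ = -0.4 × (4/9) × 178 = -32 kJ/mol.
Subtracting, OSPE = -107 − (-32) = -75 kJ/mol.

-75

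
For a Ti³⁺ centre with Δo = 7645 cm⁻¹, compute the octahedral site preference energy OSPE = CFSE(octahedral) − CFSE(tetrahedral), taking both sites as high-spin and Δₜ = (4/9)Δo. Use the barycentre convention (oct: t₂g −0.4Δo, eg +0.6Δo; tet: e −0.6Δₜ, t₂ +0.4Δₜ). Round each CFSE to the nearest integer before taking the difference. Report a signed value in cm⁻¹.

-1019

Ti sits in group 4; removing 3 electrons leaves Ti³⁺ with 4 − 3 = 1 d electrons.
Octahedral (high-spin): t₂g¹ eg⁰, CFSE = 1(−0.4) + 0(+0.6) = -0.4Δo = -0.4 × 7645 = -3058 cm⁻¹.
In a tetrahedral site the filling is e¹ t₂⁰: CFSE(tet) = -0.6Δₜ = -0.6 × (4/9)(7645) = -2039 cm⁻¹.
Subtracting, OSPE = -3058 − (-2039) = -1019 cm⁻¹.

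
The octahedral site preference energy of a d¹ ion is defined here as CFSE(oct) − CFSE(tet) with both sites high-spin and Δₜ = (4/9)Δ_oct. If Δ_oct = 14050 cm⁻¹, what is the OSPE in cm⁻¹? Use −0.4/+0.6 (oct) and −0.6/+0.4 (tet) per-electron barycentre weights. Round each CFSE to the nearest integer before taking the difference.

Octahedral (high-spin): t₂g¹ eg⁰, CFSE = 1(−0.4) + 0(+0.6) = -0.4Δ_oct = -0.4 × 14050 = -5620 cm⁻¹.
Tetrahedral: e¹ t₂⁰, CFSE = 1(−0.6) + 0(+0.4) = -0.6Δₜ = -0.6 × (4/9) × 14050 = -3747 cm⁻¹.
OSPE = CFSE(oct) − CFSE(tet) = -5620 − (-3747) = -1873 cm⁻¹.

-1873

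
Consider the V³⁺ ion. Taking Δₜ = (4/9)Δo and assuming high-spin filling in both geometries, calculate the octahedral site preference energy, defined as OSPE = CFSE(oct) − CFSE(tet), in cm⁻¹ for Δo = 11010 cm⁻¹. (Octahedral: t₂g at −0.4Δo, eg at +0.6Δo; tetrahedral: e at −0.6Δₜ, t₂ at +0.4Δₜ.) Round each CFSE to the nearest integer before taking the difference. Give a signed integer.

-2936

V is in group 5, so V³⁺ is d² (5 − 3 = 2).
Octahedral (high-spin): t₂g² eg⁰, CFSE = 2(−0.4) + 0(+0.6) = -0.8Δo = -0.8 × 11010 = -8808 cm⁻¹.
Tetrahedral: e² t₂⁰, CFSE = 2(−0.6) + 0(+0.4) = -1.2Δₜ = -1.2 × (4/9) × 11010 = -5872 cm⁻¹.
Subtracting, OSPE = -8808 − (-5872) = -2936 cm⁻¹.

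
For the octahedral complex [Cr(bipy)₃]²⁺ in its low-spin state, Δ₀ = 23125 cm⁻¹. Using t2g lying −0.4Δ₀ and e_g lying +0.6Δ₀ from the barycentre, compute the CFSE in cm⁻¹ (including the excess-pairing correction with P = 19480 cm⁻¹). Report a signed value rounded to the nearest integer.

-17520

bipy is neutral, so the +2 overall charge sits on Cr: oxidation state +2.
Group 6 minus oxidation state +2 gives a d⁴ configuration for Cr²⁺.
Electron filling gives t2g^4 e_g^0.
Orbital CFSE = 4(-0.4) + 0(0.6) = -1.6Δ₀ = -1.6 × 23125 = -37000 cm⁻¹.
Relative to high-spin t2g^3 e_g^1 (0 paired), the low-spin configuration has 1 additional pair, contributing +1 × 19480 = +19480 cm⁻¹.
Combining: -37000 + 19480 = -17520 cm⁻¹.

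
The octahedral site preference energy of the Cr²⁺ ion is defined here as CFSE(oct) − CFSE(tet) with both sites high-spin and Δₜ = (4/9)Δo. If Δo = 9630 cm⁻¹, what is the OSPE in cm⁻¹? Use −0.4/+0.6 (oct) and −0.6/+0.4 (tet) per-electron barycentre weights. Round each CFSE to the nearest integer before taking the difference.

-4066

Cr is in group 6, so Cr²⁺ is d⁴ (6 − 2 = 4).
Octahedral high-spin t2g^3 e_g^1: CFSE = -0.6 × 9630 = -5778 cm⁻¹.
Tetrahedral: e^2 t2^2, CFSE = 2(−0.6) + 2(+0.4) = -0.4Δₜ = -0.4 × (4/9) × 9630 = -1712 cm⁻¹.
Subtracting, OSPE = -5778 − (-1712) = -4066 cm⁻¹.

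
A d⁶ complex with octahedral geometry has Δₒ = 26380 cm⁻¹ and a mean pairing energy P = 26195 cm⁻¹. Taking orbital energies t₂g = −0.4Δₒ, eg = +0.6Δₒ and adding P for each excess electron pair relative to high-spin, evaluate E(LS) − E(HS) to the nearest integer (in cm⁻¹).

High-spin d⁶ fills as t₂g⁴ eg² with CFSE 4(−0.4) + 2(+0.6) = -0.4Δₒ = -10552 cm⁻¹.
Low-spin: t₂g⁶ eg⁰, orbital CFSE = -2.4Δₒ = -63312 cm⁻¹; plus 2 excess pairs × P = +52390 cm⁻¹; total -10922 cm⁻¹.
Thus E(LS) − E(HS) = -370 cm⁻¹.

-370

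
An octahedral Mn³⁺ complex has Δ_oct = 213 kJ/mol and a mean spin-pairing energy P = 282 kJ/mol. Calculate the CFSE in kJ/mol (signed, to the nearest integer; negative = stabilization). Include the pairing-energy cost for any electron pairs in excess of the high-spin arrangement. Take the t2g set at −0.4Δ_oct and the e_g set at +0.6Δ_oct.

-128

Group 7 minus oxidation state +3 gives a d⁴ configuration for Mn³⁺.
Here Δ_oct < P (213 < 282), so the high-spin state is favoured.
That gives t2g^3 e_g^1.
Orbital CFSE = -0.6Δ_oct = -0.6 × 213 = -128 kJ/mol.
High-spin has no excess pairs, so no pairing correction applies.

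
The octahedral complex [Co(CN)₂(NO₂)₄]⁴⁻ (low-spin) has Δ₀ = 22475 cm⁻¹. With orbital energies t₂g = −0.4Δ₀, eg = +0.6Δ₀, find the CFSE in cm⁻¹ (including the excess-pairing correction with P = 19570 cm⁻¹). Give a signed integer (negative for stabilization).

Ligand charges: 2×(-1) from CN⁻ and 4×(-1) from NO₂⁻ sum to -6; with overall charge -4, Co is +2.
Co is in group 9, so Co²⁺ is d⁷ (9 − 2 = 7).
Electron filling gives t₂g⁶ eg¹.
CFSE(orbital) = 6×(-0.4Δ₀) + 1×(0.6Δ₀) = -1.8Δ₀; with Δ₀ = 22475 cm⁻¹ that is -40455 cm⁻¹.
Relative to high-spin t₂g⁵ eg² (2 paired), the low-spin configuration has 1 additional pair, contributing +1 × 19570 = +19570 cm⁻¹.
Overall CFSE = -40455 + 19570 = -20885 cm⁻¹.

-20885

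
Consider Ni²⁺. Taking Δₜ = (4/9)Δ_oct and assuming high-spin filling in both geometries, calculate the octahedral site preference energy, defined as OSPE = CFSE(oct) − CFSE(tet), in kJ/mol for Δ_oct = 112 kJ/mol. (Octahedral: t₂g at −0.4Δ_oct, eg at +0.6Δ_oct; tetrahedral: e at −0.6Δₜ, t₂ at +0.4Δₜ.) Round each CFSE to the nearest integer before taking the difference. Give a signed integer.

Group 10 minus oxidation state +2 gives a d⁸ configuration for Ni²⁺.
Octahedral (high-spin): t2g^6 e_g^2, CFSE = 6(−0.4) + 2(+0.6) = -1.2Δ_oct = -1.2 × 112 = -134 kJ/mol.
In a tetrahedral site the filling is e^4 t2^4: CFSE(tet) = -0.8Δₜ = -0.8 × (4/9)(112) = -40 kJ/mol.
Subtracting, OSPE = -134 − (-40) = -94 kJ/mol.

-94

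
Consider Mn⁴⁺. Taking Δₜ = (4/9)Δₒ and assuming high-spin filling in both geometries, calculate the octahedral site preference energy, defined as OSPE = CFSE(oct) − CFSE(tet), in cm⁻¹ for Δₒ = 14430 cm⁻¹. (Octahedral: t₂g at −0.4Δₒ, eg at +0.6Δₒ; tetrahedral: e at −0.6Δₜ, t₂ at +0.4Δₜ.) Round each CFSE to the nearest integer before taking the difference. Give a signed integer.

-12185

Mn⁴⁺: group 7, so d-count = 7 − 4 = 3.
Octahedral high-spin t₂g³ eg⁰: CFSE = -1.2 × 14430 = -17316 cm⁻¹.
In a tetrahedral site the filling is e² t₂¹: CFSE(tet) = -0.8Δₜ = -0.8 × (4/9)(14430) = -5131 cm⁻¹.
OSPE = -17316 − (-5131) = -12185 cm⁻¹.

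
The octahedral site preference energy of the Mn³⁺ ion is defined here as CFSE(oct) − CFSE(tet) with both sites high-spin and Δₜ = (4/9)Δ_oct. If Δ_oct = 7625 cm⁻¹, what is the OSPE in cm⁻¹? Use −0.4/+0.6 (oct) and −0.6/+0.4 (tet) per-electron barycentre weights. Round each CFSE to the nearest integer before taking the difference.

-3219

Mn is in group 7, so Mn³⁺ is d⁴ (7 − 3 = 4).
Octahedral high-spin t₂g³ eg¹: CFSE = -0.6 × 7625 = -4575 cm⁻¹.
Tetrahedral: e² t₂², CFSE = 2(−0.6) + 2(+0.4) = -0.4Δₜ = -0.4 × (4/9) × 7625 = -1356 cm⁻¹.
Subtracting, OSPE = -4575 − (-1356) = -3219 cm⁻¹.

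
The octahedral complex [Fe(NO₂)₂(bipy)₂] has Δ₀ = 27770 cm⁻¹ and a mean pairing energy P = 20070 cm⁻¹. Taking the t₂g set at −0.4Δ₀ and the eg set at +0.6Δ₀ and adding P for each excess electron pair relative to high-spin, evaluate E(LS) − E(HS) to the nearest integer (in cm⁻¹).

Ligand charges: 2×(-1) from NO₂⁻ and 2×(+0) from bipy sum to -2; with overall charge +0, Fe is +2.
Fe²⁺: group 8, so d-count = 8 − 2 = 6.
High-spin: t₂g⁴ eg², CFSE = -0.4Δ₀ = -11108 cm⁻¹.
Low-spin t₂g⁶ eg⁰ gives -2.4Δ₀ = -66648 cm⁻¹, but forming 2 extra pairs costs 2P = 40140 cm⁻¹, so E(LS) = -66648 + 40140 = -26508 cm⁻¹.
Thus E(LS) − E(HS) = -15400 cm⁻¹.

-15400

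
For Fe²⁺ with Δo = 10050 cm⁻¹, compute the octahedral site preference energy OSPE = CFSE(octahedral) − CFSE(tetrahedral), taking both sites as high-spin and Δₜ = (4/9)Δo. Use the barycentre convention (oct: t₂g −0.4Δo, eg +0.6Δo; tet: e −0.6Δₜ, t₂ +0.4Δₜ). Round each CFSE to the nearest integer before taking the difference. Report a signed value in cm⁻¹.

-1340

Group 8 minus oxidation state +2 gives a d⁶ configuration for Fe²⁺.
In an octahedral site d⁶ (HS) is t2g^4 e_g^2, giving CFSE(oct) = -0.4Δo = -4020 cm⁻¹.
In a tetrahedral site the filling is e^3 t2^3: CFSE(tet) = -0.6Δₜ = -0.6 × (4/9)(10050) = -2680 cm⁻¹.
OSPE = CFSE(oct) − CFSE(tet) = -4020 − (-2680) = -1340 cm⁻¹.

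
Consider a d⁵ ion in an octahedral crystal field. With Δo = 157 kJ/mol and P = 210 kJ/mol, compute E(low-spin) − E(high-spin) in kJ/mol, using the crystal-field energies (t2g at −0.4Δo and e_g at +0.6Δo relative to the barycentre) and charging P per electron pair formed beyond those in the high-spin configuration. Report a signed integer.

High-spin: t2g^3 e_g^2, CFSE = 0.0Δo = 0 kJ/mol.
Low-spin t2g^5 e_g^0 gives -2.0Δo = -314 kJ/mol, but forming 2 extra pairs costs 2P = 420 kJ/mol, so E(LS) = -314 + 420 = 106 kJ/mol.
Thus E(LS) − E(HS) = 106 kJ/mol.

106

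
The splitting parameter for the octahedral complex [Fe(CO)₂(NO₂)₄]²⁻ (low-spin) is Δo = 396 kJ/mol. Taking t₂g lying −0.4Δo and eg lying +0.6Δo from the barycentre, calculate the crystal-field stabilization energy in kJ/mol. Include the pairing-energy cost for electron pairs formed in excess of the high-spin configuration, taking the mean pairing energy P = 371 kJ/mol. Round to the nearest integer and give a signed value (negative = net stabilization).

-208

Ligand charges: 2×(+0) from CO and 4×(-1) from NO₂⁻ sum to -4; with overall charge -2, Fe is +2.
Fe²⁺: group 8, so d-count = 8 − 2 = 6.
Configuration: t₂g⁶ eg⁰.
CFSE(orbital) = 6×(-0.4Δo) + 0×(0.6Δo) = -2.4Δo; with Δo = 396 kJ/mol that is -950 kJ/mol.
High-spin d⁶ would be t₂g⁴ eg² with 1 pair; low-spin has 3, so 2 excess pairs cost +2P = +742 kJ/mol.
Overall CFSE = -950 + 742 = -208 kJ/mol.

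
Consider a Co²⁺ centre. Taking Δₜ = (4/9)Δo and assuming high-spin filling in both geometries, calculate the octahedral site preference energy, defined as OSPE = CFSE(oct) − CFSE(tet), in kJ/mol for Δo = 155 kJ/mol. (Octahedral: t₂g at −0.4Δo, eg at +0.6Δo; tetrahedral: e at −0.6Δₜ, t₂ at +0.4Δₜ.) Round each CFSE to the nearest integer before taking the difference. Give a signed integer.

-41

Group 9 minus oxidation state +2 gives a d⁷ configuration for Co²⁺.
Octahedral (high-spin): t2g^5 e_g^2, CFSE = 5(−0.4) + 2(+0.6) = -0.8Δo = -0.8 × 155 = -124 kJ/mol.
Tetrahedral: e^4 t2^3, CFSE = 4(−0.6) + 3(+0.4) = -1.2Δₜ = -1.2 × (4/9) × 155 = -83 kJ/mol.
OSPE = CFSE(oct) − CFSE(tet) = -124 − (-83) = -41 kJ/mol.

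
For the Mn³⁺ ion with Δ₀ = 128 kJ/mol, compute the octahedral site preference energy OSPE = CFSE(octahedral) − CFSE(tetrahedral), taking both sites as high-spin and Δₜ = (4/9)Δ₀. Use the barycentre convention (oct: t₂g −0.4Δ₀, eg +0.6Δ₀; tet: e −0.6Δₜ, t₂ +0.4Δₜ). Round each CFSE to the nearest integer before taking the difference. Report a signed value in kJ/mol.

Mn sits in group 7; removing 3 electrons leaves Mn³⁺ with 7 − 3 = 4 d electrons.
Octahedral high-spin t₂g³ eg¹: CFSE = -0.6 × 128 = -77 kJ/mol.
In a tetrahedral site the filling is e² t₂²: CFSE(tet) = -0.4Δₜ = -0.4 × (4/9)(128) = -23 kJ/mol.
OSPE = CFSE(oct) − CFSE(tet) = -77 − (-23) = -54 kJ/mol.

-54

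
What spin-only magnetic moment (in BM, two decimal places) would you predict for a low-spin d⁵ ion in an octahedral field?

Configuration: t₂g⁵ eg⁰ → 1 unpaired electron.
μ(spin-only) = √[1(1+2)] = √3 ≈ 1.73 BM.

1.73 BM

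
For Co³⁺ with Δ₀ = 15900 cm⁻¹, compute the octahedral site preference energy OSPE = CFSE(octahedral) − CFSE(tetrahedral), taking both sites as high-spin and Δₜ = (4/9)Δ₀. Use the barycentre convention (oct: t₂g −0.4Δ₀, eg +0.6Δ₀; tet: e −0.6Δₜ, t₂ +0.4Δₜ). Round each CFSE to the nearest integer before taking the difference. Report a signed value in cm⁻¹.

-2120

Co sits in group 9; removing 3 electrons leaves Co³⁺ with 9 − 3 = 6 d electrons.
In an octahedral site d⁶ (HS) is t₂g⁴ eg², giving CFSE(oct) = -0.4Δ₀ = -6360 cm⁻¹.
In a tetrahedral site the filling is e³ t₂³: CFSE(tet) = -0.6Δₜ = -0.6 × (4/9)(15900) = -4240 cm⁻¹.
OSPE = -6360 − (-4240) = -2120 cm⁻¹.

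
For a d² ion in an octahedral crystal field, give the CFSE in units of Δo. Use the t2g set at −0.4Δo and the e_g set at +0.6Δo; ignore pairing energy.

-0.8 Δo

For octahedral d² the high- and low-spin configurations coincide.
Configuration: t2g^2 e_g^0.
CFSE = 2(-0.4Δo) + 0(0.6Δo) = -0.8Δo + 0.0Δo = -0.8Δo.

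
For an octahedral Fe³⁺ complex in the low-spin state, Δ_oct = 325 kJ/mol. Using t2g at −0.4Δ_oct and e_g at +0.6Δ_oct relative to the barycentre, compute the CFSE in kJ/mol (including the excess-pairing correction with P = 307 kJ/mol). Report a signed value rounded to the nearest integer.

-36

Fe sits in group 8; removing 3 electrons leaves Fe³⁺ with 8 − 3 = 5 d electrons.
Electron filling gives t2g^5 e_g^0.
Orbital CFSE = 5(-0.4) + 0(0.6) = -2.0Δ_oct = -2.0 × 325 = -650 kJ/mol.
High-spin d⁵ would be t2g^3 e_g^2 with 0 pairs; low-spin has 2, so 2 excess pairs cost +2P = +614 kJ/mol.
Net CFSE = -650 + 614 = -36 kJ/mol.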